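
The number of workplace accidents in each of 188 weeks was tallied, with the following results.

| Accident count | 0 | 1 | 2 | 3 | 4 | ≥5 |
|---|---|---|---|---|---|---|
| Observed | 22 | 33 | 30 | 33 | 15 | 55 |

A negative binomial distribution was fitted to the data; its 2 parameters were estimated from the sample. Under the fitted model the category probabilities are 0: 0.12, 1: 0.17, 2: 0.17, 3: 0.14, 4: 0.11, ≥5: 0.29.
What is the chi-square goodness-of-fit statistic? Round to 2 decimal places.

Expected counts E_i = n·p_i: 188×0.12 = 22.56, 188×0.17 = 31.96, 188×0.17 = 31.96, 188×0.14 = 26.32, 188×0.11 = 20.68, 188×0.29 = 54.52.
cat         O        E   (O−E)²/E
0          22    22.56      0.014
1          33    31.96      0.034
2          30    31.96      0.120
3          33    26.32      1.695
4          15    20.68      1.560
≥5         55    54.52      0.004
Sum = 3.43

3.43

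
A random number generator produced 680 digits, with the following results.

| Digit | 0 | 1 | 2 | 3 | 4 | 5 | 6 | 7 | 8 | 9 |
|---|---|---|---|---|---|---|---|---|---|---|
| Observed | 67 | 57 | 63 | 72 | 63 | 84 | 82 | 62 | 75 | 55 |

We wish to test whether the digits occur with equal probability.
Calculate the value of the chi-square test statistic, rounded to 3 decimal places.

13.147

Under H₀ each category has probability 1/10, so each expected count is 680/10 = 68.
cat         O        E   (O−E)²/E
0          67       68     0.0147
1          57       68     1.7794
2          63       68     0.3676
3          72       68     0.2353
4          63       68     0.3676
5          84       68     3.7647
6          82       68     2.8824
7          62       68     0.5294
8          75       68     0.7206
9          55       68     2.4853
Sum = 13.147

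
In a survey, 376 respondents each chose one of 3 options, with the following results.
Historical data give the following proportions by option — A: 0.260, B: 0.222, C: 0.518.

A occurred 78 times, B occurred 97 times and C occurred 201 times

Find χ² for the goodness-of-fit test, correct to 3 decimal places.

6.386

Expected counts E_i = n·p_i: 376×0.260 = 97.76, 376×0.222 = 83.472, 376×0.518 = 194.768.
χ² = (78−97.76)²/97.76 + (97−83.472)²/83.472 + (201−194.768)²/194.768
   = 3.9940 + 2.1924 + 0.1994
Sum = 6.386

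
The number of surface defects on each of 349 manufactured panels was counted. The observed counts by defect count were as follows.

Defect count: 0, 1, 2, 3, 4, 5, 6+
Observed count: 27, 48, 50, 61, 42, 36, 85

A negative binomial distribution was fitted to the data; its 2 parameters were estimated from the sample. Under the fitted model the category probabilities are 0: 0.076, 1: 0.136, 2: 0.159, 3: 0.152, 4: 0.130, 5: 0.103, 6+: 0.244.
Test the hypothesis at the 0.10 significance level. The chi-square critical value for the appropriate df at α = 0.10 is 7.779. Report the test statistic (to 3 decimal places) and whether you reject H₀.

2.001; do not reject

Expected counts E_i = n·p_i: 349×0.076 = 26.524, 349×0.136 = 47.464, 349×0.159 = 55.491, 349×0.152 = 53.048, 349×0.130 = 45.37, 349×0.103 = 35.947, 349×0.244 = 85.156.
cat         O        E   (O−E)²/E
0          27   26.524     0.0085
1          48   47.464     0.0061
2          50   55.491     0.5434
3          61   53.048     1.1920
4          42    45.37     0.2503
5          36   35.947     0.0001
6+         85   85.156     0.0003
Sum = 2.001
df = 4. Since 2.001 < 7.779, we do not reject H₀.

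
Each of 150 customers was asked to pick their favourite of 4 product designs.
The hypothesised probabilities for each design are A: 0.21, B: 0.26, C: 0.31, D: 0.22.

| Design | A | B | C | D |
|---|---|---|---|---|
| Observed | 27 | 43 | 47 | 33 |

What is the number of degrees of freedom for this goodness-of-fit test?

There are k = 4 categories and no parameters were estimated from the data, so df = 4 − 1 = 3.

3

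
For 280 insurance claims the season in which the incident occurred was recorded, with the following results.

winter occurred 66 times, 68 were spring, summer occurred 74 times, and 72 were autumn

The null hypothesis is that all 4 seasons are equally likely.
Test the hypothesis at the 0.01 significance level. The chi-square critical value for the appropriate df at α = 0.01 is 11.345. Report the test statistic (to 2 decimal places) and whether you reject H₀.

Expected count for each of the 4 categories: 280/4 = 70.
cat         O        E   (O−E)²/E
winter     66       70      0.229
spring     68       70      0.057
summer     74       70      0.229
autumn     72       70      0.057
Sum = 0.57
df = 3. Since 0.57 < 11.345, we do not reject H₀.

0.57; do not reject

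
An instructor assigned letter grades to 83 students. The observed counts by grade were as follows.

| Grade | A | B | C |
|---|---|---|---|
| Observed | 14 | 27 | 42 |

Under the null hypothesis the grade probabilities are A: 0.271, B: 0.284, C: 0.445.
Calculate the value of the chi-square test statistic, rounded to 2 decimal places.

4.40

Expected counts E_i = n·p_i: 83×0.271 = 22.493, 83×0.284 = 23.572, 83×0.445 = 36.935.
χ² = (14−22.493)²/22.493 + (27−23.572)²/23.572 + (42−36.935)²/36.935
   = 3.207 + 0.499 + 0.695
Sum = 4.40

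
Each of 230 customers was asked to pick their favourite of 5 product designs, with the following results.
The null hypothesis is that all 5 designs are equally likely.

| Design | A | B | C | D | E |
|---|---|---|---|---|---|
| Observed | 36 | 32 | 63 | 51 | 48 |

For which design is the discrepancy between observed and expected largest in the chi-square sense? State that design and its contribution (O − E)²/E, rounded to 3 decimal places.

Expected count for each of the 5 categories: 230/5 = 46.
χ² = (36−46)²/46 + (32−46)²/46 + (63−46)²/46 + (51−46)²/46 + (48−46)²/46
   = 2.1739 + 4.2609 + 6.2826 + 0.5435 + 0.0870
The largest term is for C: 6.283.

C, 6.283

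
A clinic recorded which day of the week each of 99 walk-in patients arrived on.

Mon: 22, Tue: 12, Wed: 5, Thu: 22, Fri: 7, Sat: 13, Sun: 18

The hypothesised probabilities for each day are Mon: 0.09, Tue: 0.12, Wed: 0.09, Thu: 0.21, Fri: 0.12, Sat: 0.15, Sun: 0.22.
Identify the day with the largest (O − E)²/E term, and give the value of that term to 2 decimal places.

Mon, 19.23

Expected counts E_i = n·p_i: 99×0.09 = 8.91, 99×0.12 = 11.88, 99×0.09 = 8.91, 99×0.21 = 20.79, 99×0.12 = 11.88, 99×0.15 = 14.85, 99×0.22 = 21.78.
cat         O        E   (O−E)²/E
Mon        22     8.91     19.231
Tue        12    11.88      0.001
Wed         5     8.91      1.716
Thu        22    20.79      0.070
Fri         7    11.88      2.005
Sat        13    14.85      0.230
Sun        18    21.78      0.656
The largest term is for Mon: 19.23.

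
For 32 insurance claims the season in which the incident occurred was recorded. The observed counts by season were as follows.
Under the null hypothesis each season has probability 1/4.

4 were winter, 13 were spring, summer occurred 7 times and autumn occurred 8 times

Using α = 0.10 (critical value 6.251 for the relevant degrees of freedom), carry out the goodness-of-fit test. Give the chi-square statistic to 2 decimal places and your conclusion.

Expected count for each of the 4 categories: 32/4 = 8.
χ² = (4−8)²/8 + (13−8)²/8 + (7−8)²/8 + (8−8)²/8
   = 2.000 + 3.125 + 0.125 + 0.000
Sum = 5.25
df = 3. Since 5.25 < 6.251, we do not reject H₀.

5.25; do not reject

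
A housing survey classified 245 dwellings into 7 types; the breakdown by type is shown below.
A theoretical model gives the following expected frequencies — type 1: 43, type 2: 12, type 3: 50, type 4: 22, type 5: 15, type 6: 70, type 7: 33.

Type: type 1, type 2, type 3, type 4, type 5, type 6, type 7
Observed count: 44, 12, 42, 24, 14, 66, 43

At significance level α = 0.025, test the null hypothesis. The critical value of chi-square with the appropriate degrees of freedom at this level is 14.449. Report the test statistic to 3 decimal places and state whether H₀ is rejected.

4.811; do not reject

χ² = (44−43)²/43 + (12−12)²/12 + (42−50)²/50 + (24−22)²/22 + (14−15)²/15 + (66−70)²/70 + (43−33)²/33
   = 0.0233 + 0.0000 + 1.2800 + 0.1818 + 0.0667 + 0.2286 + 3.0303
Sum = 4.811
df = 6. Since 4.811 < 14.449, we do not reject H₀.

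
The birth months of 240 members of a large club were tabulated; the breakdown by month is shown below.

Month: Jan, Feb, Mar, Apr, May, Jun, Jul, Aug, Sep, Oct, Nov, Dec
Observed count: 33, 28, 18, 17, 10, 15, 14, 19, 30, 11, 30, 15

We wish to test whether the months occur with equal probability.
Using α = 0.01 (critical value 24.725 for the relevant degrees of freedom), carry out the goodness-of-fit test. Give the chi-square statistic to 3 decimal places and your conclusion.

35.700; reject

Under H₀ each category has probability 1/12, so each expected count is 240/12 = 20.
Jan: (33 − 20)²/20 = 169/20 = 8.4500
Feb: (28 − 20)²/20 = 64/20 = 3.2000
Mar: (18 − 20)²/20 = 4/20 = 0.2000
Apr: (17 − 20)²/20 = 9/20 = 0.4500
May: (10 − 20)²/20 = 100/20 = 5.0000
Jun: (15 − 20)²/20 = 25/20 = 1.2500
Jul: (14 − 20)²/20 = 36/20 = 1.8000
Aug: (19 − 20)²/20 = 1/20 = 0.0500
Sep: (30 − 20)²/20 = 100/20 = 5.0000
Oct: (11 − 20)²/20 = 81/20 = 4.0500
Nov: (30 − 20)²/20 = 100/20 = 5.0000
Dec: (15 − 20)²/20 = 25/20 = 1.2500
Sum = 35.700
df = 11. Since 35.700 > 24.725, we reject H₀.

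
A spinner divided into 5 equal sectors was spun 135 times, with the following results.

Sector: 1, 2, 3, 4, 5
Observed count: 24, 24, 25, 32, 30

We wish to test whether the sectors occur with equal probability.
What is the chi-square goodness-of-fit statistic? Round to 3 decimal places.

2.074

Expected count for each of the 5 categories: 135/5 = 27.
1: (24 − 27)²/27 = 9/27 = 0.3333
2: (24 − 27)²/27 = 9/27 = 0.3333
3: (25 − 27)²/27 = 4/27 = 0.1481
4: (32 − 27)²/27 = 25/27 = 0.9259
5: (30 − 27)²/27 = 9/27 = 0.3333
Sum = 2.074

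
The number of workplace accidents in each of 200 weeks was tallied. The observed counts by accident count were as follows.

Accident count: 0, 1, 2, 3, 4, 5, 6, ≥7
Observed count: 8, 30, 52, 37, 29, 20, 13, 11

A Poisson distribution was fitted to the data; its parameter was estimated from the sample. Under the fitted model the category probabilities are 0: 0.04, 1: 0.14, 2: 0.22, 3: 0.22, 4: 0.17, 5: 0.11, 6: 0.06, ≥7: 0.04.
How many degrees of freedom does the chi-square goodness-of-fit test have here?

There are k = 8 categories and 1 parameter estimated from the data, so df = 8 − 1 − 1 = 6.

6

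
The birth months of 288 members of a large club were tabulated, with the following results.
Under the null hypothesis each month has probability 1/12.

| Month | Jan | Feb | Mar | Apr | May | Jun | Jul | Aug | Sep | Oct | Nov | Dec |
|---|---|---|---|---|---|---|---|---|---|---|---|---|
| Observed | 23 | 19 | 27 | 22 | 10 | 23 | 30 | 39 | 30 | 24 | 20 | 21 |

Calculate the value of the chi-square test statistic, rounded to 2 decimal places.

23.25

Expected count for each of the 12 categories: 288/12 = 24.
cat         O        E   (O−E)²/E
Jan        23       24      0.042
Feb        19       24      1.042
Mar        27       24      0.375
Apr        22       24      0.167
May        10       24      8.167
Jun        23       24      0.042
Jul        30       24      1.500
Aug        39       24      9.375
Sep        30       24      1.500
Oct        24       24      0.000
Nov        20       24      0.667
Dec        21       24      0.375
Sum = 23.25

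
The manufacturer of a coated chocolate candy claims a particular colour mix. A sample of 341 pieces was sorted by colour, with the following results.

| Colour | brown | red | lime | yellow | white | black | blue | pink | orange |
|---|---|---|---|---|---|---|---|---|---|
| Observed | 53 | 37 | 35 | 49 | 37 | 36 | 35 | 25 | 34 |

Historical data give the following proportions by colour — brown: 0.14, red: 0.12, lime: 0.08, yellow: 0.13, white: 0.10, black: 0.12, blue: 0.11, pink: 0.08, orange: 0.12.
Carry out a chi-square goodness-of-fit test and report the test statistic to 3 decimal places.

Expected counts E_i = n·p_i: 341×0.14 = 47.74, 341×0.12 = 40.92, 341×0.08 = 27.28, 341×0.13 = 44.33, 341×0.10 = 34.1, 341×0.12 = 40.92, 341×0.11 = 37.51, 341×0.08 = 27.28, 341×0.12 = 40.92.
cat         O        E   (O−E)²/E
brown      53    47.74     0.5795
red        37    40.92     0.3755
lime       35    27.28     2.1847
yellow     49    44.33     0.4920
white      37     34.1     0.2466
black      36    40.92     0.5916
blue       35    37.51     0.1680
pink       25    27.28     0.1906
orange     34    40.92     1.1702
Sum = 5.999

5.999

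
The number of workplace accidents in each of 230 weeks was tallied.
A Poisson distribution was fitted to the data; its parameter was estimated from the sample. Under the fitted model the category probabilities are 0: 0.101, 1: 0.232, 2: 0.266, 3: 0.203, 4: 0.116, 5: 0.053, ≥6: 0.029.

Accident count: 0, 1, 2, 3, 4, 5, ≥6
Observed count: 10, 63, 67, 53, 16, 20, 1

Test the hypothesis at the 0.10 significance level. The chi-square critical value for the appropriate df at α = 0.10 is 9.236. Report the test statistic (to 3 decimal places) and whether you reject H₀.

Expected counts E_i = n·p_i: 230×0.101 = 23.23, 230×0.232 = 53.36, 230×0.266 = 61.18, 230×0.203 = 46.69, 230×0.116 = 26.68, 230×0.053 = 12.19, 230×0.029 = 6.67.
χ² = (10−23.23)²/23.23 + (63−53.36)²/53.36 + (67−61.18)²/61.18 + (53−46.69)²/46.69 + (16−26.68)²/26.68 + (20−12.19)²/12.19 + (1−6.67)²/6.67
   = 7.5348 + 1.7416 + 0.5537 + 0.8528 + 4.2752 + 5.0038 + 4.8199
Sum = 24.782
df = 5. Since 24.782 > 9.236, we reject H₀.

24.782; reject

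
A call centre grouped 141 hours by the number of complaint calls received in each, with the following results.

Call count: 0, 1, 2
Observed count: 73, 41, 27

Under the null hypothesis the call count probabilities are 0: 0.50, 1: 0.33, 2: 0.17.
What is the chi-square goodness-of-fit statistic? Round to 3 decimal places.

Expected counts E_i = n·p_i: 141×0.50 = 70.5, 141×0.33 = 46.53, 141×0.17 = 23.97.
χ² = (73−70.5)²/70.5 + (41−46.53)²/46.53 + (27−23.97)²/23.97
   = 0.0887 + 0.6572 + 0.3830
Sum = 1.129

1.129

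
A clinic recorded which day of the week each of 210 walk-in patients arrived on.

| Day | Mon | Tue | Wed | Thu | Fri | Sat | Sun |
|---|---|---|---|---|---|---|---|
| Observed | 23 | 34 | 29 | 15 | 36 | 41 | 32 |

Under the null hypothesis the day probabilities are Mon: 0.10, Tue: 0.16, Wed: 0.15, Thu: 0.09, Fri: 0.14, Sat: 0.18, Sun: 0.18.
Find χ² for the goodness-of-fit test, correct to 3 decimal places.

Expected counts E_i = n·p_i: 210×0.10 = 21, 210×0.16 = 33.6, 210×0.15 = 31.5, 210×0.09 = 18.9, 210×0.14 = 29.4, 210×0.18 = 37.8, 210×0.18 = 37.8.
Mon: (23 − 21)²/21 = 4/21 = 0.1905
Tue: (34 − 33.6)²/33.6 = 0.16/33.6 = 0.0048
Wed: (29 − 31.5)²/31.5 = 6.25/31.5 = 0.1984
Thu: (15 − 18.9)²/18.9 = 15.21/18.9 = 0.8048
Fri: (36 − 29.4)²/29.4 = 43.56/29.4 = 1.4816
Sat: (41 − 37.8)²/37.8 = 10.24/37.8 = 0.2709
Sun: (32 − 37.8)²/37.8 = 33.64/37.8 = 0.8899
Sum = 3.841

3.841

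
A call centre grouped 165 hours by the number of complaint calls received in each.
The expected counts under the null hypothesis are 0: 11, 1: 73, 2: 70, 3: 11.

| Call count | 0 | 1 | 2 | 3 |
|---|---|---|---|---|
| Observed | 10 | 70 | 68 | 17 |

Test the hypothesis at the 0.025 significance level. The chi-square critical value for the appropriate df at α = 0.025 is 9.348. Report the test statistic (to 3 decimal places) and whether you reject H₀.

cat         O        E   (O−E)²/E
0          10       11     0.0909
1          70       73     0.1233
2          68       70     0.0571
3          17       11     3.2727
Sum = 3.544
df = 3. Since 3.544 < 9.348, we do not reject H₀.

3.544; do not reject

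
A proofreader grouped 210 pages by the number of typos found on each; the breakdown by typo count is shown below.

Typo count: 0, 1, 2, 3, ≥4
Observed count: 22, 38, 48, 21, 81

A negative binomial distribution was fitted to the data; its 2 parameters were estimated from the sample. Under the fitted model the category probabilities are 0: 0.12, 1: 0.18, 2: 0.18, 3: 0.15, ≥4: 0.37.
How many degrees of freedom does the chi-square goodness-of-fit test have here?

2

There are k = 5 categories and 2 parameters estimated from the data, so df = 5 − 1 − 2 = 2.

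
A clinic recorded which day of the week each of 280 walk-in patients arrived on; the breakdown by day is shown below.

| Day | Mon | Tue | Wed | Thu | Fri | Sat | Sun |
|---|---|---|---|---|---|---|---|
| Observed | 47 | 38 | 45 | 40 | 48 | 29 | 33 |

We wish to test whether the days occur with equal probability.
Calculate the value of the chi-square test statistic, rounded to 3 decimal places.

Expected count for each of the 7 categories: 280/7 = 40.
cat         O        E   (O−E)²/E
Mon        47       40     1.2250
Tue        38       40     0.1000
Wed        45       40     0.6250
Thu        40       40     0.0000
Fri        48       40     1.6000
Sat        29       40     3.0250
Sun        33       40     1.2250
Sum = 7.800

7.800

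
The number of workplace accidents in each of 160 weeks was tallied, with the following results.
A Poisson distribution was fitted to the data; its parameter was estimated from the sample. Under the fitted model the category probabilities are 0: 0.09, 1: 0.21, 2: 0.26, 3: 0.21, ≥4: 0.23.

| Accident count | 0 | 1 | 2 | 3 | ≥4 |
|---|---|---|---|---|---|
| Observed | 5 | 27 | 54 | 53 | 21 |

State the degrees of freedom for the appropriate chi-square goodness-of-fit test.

3

There are k = 5 categories and 1 parameter estimated from the data, so df = 5 − 1 − 1 = 3.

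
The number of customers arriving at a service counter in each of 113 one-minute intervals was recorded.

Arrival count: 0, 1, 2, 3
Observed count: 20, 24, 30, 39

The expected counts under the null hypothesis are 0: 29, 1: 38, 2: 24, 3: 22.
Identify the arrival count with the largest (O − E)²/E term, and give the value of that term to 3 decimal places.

3, 13.136

cat         O        E   (O−E)²/E
0          20       29     2.7931
1          24       38     5.1579
2          30       24     1.5000
3          39       22    13.1364
The largest term is for 3: 13.136.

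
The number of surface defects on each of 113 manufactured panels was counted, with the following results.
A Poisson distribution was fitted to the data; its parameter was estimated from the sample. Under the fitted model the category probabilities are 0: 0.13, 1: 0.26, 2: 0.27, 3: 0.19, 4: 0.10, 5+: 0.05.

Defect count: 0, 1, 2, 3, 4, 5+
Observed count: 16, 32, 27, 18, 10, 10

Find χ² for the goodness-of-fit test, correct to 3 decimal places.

Expected counts E_i = n·p_i: 113×0.13 = 14.69, 113×0.26 = 29.38, 113×0.27 = 30.51, 113×0.19 = 21.47, 113×0.10 = 11.3, 113×0.05 = 5.65.
χ² = (16−14.69)²/14.69 + (32−29.38)²/29.38 + (27−30.51)²/30.51 + (18−21.47)²/21.47 + (10−11.3)²/11.3 + (10−5.65)²/5.65
   = 0.1168 + 0.2336 + 0.4038 + 0.5608 + 0.1496 + 3.3491
Sum = 4.814

4.814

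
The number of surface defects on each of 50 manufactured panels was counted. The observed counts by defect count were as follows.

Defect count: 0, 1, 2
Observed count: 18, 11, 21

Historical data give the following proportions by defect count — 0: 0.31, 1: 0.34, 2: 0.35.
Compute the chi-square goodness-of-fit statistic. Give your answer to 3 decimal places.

Expected counts E_i = n·p_i: 50×0.31 = 15.5, 50×0.34 = 17, 50×0.35 = 17.5.
0: (18 − 15.5)²/15.5 = 6.25/15.5 = 0.4032
1: (11 − 17)²/17 = 36/17 = 2.1176
2: (21 − 17.5)²/17.5 = 12.25/17.5 = 0.7000
Sum = 3.221

3.221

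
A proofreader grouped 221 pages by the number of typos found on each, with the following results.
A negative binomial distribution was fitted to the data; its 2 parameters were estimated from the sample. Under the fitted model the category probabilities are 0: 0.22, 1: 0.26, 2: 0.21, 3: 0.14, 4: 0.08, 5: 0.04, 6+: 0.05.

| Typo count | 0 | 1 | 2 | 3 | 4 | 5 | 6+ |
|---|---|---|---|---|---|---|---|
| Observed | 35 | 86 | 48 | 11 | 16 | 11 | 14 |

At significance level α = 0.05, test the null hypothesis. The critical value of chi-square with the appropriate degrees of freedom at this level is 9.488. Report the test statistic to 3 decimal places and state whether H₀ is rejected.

32.371; reject

Expected counts E_i = n·p_i: 221×0.22 = 48.62, 221×0.26 = 57.46, 221×0.21 = 46.41, 221×0.14 = 30.94, 221×0.08 = 17.68, 221×0.04 = 8.84, 221×0.05 = 11.05.
χ² = (35−48.62)²/48.62 + (86−57.46)²/57.46 + (48−46.41)²/46.41 + (11−30.94)²/30.94 + (16−17.68)²/17.68 + (11−8.84)²/8.84 + (14−11.05)²/11.05
   = 3.8154 + 14.1756 + 0.0545 + 12.8508 + 0.1596 + 0.5278 + 0.7876
Sum = 32.371
df = 4. Since 32.371 > 9.488, we reject H₀.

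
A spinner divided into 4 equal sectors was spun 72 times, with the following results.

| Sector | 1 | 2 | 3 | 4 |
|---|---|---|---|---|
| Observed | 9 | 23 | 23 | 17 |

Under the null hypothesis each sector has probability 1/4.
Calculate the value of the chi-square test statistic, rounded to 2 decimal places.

Expected count for each of the 4 categories: 72/4 = 18.
1: (9 − 18)²/18 = 81/18 = 4.500
2: (23 − 18)²/18 = 25/18 = 1.389
3: (23 − 18)²/18 = 25/18 = 1.389
4: (17 − 18)²/18 = 1/18 = 0.056
Sum = 7.33

7.33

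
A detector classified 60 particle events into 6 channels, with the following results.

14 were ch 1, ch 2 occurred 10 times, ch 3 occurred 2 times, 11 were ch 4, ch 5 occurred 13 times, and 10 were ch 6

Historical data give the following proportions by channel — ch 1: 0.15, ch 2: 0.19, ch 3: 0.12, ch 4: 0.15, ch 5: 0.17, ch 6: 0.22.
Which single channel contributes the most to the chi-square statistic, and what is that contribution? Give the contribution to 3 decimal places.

ch 3, 3.756

Expected counts E_i = n·p_i: 60×0.15 = 9, 60×0.19 = 11.4, 60×0.12 = 7.2, 60×0.15 = 9, 60×0.17 = 10.2, 60×0.22 = 13.2.
cat         O        E   (O−E)²/E
ch 1       14        9     2.7778
ch 2       10     11.4     0.1719
ch 3        2      7.2     3.7556
ch 4       11        9     0.4444
ch 5       13     10.2     0.7686
ch 6       10     13.2     0.7758
The largest term is for ch 3: 3.756.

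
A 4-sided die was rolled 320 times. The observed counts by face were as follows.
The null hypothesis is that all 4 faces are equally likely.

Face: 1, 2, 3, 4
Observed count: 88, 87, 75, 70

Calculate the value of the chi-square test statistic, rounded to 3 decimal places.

2.975

Expected count for each of the 4 categories: 320/4 = 80.
1: (88 − 80)²/80 = 64/80 = 0.8000
2: (87 − 80)²/80 = 49/80 = 0.6125
3: (75 − 80)²/80 = 25/80 = 0.3125
4: (70 − 80)²/80 = 100/80 = 1.2500
Sum = 2.975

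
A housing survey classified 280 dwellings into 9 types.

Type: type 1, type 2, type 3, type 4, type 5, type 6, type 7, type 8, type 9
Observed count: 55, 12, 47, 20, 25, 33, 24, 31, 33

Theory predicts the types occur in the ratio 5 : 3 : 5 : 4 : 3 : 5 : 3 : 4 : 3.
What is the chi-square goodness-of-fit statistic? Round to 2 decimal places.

Ratio total = 35. Expected counts: 280×5/35 = 40, 280×3/35 = 24, 280×5/35 = 40, 280×4/35 = 32, 280×3/35 = 24, 280×5/35 = 40, 280×3/35 = 24, 280×4/35 = 32, 280×3/35 = 24.
cat         O        E   (O−E)²/E
type 1     55       40      5.625
type 2     12       24      6.000
type 3     47       40      1.225
type 4     20       32      4.500
type 5     25       24      0.042
type 6     33       40      1.225
type 7     24       24      0.000
type 8     31       32      0.031
type 9     33       24      3.375
Sum = 22.02

22.02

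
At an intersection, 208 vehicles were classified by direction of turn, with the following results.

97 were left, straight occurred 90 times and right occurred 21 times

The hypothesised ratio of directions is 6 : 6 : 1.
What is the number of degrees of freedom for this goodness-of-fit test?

There are k = 3 categories and no parameters were estimated from the data, so df = 3 − 1 = 2.

2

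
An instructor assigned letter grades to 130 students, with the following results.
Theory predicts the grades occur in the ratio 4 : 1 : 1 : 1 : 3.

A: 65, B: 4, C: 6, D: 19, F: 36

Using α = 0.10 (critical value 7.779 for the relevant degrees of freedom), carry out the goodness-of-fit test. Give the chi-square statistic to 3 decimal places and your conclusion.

Ratio total = 10. Expected counts: 130×4/10 = 52, 130×1/10 = 13, 130×1/10 = 13, 130×1/10 = 13, 130×3/10 = 39.
χ² = (65−52)²/52 + (4−13)²/13 + (6−13)²/13 + (19−13)²/13 + (36−39)²/39
   = 3.2500 + 6.2308 + 3.7692 + 2.7692 + 0.2308
Sum = 16.250
df = 4. Since 16.250 > 7.779, we reject H₀.

16.250; reject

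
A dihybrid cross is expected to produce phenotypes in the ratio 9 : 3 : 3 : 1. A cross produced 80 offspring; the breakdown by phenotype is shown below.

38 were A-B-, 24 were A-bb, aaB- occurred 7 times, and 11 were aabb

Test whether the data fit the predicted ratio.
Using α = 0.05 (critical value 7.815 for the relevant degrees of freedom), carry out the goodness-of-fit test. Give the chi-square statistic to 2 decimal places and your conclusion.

Ratio total = 16. Expected counts: 80×9/16 = 45, 80×3/16 = 15, 80×3/16 = 15, 80×1/16 = 5.
cat         O        E   (O−E)²/E
A-B-       38       45      1.089
A-bb       24       15      5.400
aaB-        7       15      4.267
aabb       11        5      7.200
Sum = 17.96
df = 3. Since 17.96 > 7.815, we reject H₀.

17.96; reject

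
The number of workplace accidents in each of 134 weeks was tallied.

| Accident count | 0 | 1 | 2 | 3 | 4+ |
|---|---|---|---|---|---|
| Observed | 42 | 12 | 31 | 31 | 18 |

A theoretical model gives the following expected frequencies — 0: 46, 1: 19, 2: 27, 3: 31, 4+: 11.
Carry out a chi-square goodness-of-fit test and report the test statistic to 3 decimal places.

0: (42 − 46)²/46 = 16/46 = 0.3478
1: (12 − 19)²/19 = 49/19 = 2.5789
2: (31 − 27)²/27 = 16/27 = 0.5926
3: (31 − 31)²/31 = 0/31 = 0.0000
4+: (18 − 11)²/11 = 49/11 = 4.4545
Sum = 7.974

7.974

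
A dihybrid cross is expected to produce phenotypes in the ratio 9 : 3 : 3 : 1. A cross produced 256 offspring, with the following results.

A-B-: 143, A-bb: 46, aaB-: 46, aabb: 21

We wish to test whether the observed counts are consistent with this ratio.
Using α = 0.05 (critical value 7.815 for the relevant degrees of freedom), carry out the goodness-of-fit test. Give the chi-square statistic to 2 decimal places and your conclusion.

1.74; do not reject

Ratio total = 16. Expected counts: 256×9/16 = 144, 256×3/16 = 48, 256×3/16 = 48, 256×1/16 = 16.
A-B-: (143 − 144)²/144 = 1/144 = 0.007
A-bb: (46 − 48)²/48 = 4/48 = 0.083
aaB-: (46 − 48)²/48 = 4/48 = 0.083
aabb: (21 − 16)²/16 = 25/16 = 1.563
Sum = 1.74
df = 3. Since 1.74 < 7.815, we do not reject H₀.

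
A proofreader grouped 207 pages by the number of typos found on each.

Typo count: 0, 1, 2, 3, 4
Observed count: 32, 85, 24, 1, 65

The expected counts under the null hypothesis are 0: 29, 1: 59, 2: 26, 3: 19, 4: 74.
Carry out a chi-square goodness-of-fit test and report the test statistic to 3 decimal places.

30.069

χ² = (32−29)²/29 + (85−59)²/59 + (24−26)²/26 + (1−19)²/19 + (65−74)²/74
   = 0.3103 + 11.4576 + 0.1538 + 17.0526 + 1.0946
Sum = 30.069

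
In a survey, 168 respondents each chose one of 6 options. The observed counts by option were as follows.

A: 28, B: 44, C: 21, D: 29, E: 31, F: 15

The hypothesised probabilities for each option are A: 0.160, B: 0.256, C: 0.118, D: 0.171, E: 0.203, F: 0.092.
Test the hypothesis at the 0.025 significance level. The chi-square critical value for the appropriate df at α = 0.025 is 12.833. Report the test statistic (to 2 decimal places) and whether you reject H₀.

0.44; do not reject

Expected counts E_i = n·p_i: 168×0.160 = 26.88, 168×0.256 = 43.008, 168×0.118 = 19.824, 168×0.171 = 28.728, 168×0.203 = 34.104, 168×0.092 = 15.456.
χ² = (28−26.88)²/26.88 + (44−43.008)²/43.008 + (21−19.824)²/19.824 + (29−28.728)²/28.728 + (31−34.104)²/34.104 + (15−15.456)²/15.456
   = 0.047 + 0.023 + 0.070 + 0.003 + 0.283 + 0.013
Sum = 0.44
df = 5. Since 0.44 < 12.833, we do not reject H₀.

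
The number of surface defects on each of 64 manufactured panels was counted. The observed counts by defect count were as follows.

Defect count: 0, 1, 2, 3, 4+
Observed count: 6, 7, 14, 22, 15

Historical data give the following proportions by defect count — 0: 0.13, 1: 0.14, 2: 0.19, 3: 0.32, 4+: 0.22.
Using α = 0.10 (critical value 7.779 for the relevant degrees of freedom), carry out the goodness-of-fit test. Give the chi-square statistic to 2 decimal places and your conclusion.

1.53; do not reject

Expected counts E_i = n·p_i: 64×0.13 = 8.32, 64×0.14 = 8.96, 64×0.19 = 12.16, 64×0.32 = 20.48, 64×0.22 = 14.08.
χ² = (6−8.32)²/8.32 + (7−8.96)²/8.96 + (14−12.16)²/12.16 + (22−20.48)²/20.48 + (15−14.08)²/14.08
   = 0.647 + 0.429 + 0.278 + 0.113 + 0.060
Sum = 1.53
df = 4. Since 1.53 < 7.779, we do not reject H₀.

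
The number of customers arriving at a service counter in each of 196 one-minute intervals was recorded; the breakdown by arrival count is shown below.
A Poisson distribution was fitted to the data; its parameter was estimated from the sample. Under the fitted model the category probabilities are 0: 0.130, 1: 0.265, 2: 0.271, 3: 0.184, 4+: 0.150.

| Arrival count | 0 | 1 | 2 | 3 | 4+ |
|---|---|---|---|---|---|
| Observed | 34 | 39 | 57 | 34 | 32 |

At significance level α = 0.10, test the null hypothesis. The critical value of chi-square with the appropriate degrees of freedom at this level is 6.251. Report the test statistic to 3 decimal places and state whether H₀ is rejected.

Expected counts E_i = n·p_i: 196×0.130 = 25.48, 196×0.265 = 51.94, 196×0.271 = 53.116, 196×0.184 = 36.064, 196×0.150 = 29.4.
χ² = (34−25.48)²/25.48 + (39−51.94)²/51.94 + (57−53.116)²/53.116 + (34−36.064)²/36.064 + (32−29.4)²/29.4
   = 2.8489 + 3.2238 + 0.2840 + 0.1181 + 0.2299
Sum = 6.705
df = 3. Since 6.705 > 6.251, we reject H₀.

6.705; reject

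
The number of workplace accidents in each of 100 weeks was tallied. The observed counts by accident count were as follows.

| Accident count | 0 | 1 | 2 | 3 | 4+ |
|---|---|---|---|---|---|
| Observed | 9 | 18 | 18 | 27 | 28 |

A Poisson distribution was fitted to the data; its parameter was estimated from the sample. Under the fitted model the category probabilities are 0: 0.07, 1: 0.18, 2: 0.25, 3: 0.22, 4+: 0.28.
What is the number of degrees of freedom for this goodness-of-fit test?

3

There are k = 5 categories and 1 parameter estimated from the data, so df = 5 − 1 − 1 = 3.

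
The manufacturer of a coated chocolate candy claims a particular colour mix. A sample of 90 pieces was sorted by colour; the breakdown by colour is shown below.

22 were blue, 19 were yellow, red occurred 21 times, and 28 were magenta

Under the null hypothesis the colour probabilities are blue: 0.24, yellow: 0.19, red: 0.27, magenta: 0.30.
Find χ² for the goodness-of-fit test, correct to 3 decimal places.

Expected counts E_i = n·p_i: 90×0.24 = 21.6, 90×0.19 = 17.1, 90×0.27 = 24.3, 90×0.30 = 27.
blue: (22 − 21.6)²/21.6 = 0.16/21.6 = 0.0074
yellow: (19 − 17.1)²/17.1 = 3.61/17.1 = 0.2111
red: (21 − 24.3)²/24.3 = 10.89/24.3 = 0.4481
magenta: (28 − 27)²/27 = 1/27 = 0.0370
Sum = 0.704

0.704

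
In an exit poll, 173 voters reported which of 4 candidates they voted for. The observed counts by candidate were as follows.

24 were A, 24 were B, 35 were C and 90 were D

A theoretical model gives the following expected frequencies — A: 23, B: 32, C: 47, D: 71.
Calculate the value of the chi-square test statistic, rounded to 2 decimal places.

cat         O        E   (O−E)²/E
A          24       23      0.043
B          24       32      2.000
C          35       47      3.064
D          90       71      5.085
Sum = 10.19

10.19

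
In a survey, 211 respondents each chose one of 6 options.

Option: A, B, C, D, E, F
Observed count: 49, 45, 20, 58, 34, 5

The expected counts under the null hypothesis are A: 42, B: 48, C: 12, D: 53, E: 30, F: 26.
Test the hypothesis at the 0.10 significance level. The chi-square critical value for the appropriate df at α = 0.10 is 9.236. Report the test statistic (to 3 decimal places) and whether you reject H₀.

24.654; reject

cat         O        E   (O−E)²/E
A          49       42     1.1667
B          45       48     0.1875
C          20       12     5.3333
D          58       53     0.4717
E          34       30     0.5333
F           5       26    16.9615
Sum = 24.654
df = 5. Since 24.654 > 9.236, we reject H₀.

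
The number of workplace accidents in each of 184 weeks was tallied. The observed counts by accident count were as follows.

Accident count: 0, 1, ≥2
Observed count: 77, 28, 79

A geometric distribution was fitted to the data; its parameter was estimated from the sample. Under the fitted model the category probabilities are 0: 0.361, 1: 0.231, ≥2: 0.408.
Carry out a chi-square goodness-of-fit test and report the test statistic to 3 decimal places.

6.839

Expected counts E_i = n·p_i: 184×0.361 = 66.424, 184×0.231 = 42.504, 184×0.408 = 75.072.
χ² = (77−66.424)²/66.424 + (28−42.504)²/42.504 + (79−75.072)²/75.072
   = 1.6839 + 4.9493 + 0.2055
Sum = 6.839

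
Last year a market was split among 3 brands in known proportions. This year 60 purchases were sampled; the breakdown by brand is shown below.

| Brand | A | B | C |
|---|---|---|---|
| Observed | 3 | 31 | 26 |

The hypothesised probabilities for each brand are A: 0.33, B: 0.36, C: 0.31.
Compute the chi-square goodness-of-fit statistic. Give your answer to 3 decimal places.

Expected counts E_i = n·p_i: 60×0.33 = 19.8, 60×0.36 = 21.6, 60×0.31 = 18.6.
cat         O        E   (O−E)²/E
A           3     19.8    14.2545
B          31     21.6     4.0907
C          26     18.6     2.9441
Sum = 21.289

21.289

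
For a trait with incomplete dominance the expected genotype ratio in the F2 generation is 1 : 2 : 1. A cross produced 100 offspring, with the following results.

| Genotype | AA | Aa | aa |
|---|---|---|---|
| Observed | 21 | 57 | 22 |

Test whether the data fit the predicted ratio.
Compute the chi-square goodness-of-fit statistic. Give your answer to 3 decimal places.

Ratio total = 4. Expected counts: 100×1/4 = 25, 100×2/4 = 50, 100×1/4 = 25.
AA: (21 − 25)²/25 = 16/25 = 0.6400
Aa: (57 − 50)²/50 = 49/50 = 0.9800
aa: (22 − 25)²/25 = 9/25 = 0.3600
Sum = 1.980

1.980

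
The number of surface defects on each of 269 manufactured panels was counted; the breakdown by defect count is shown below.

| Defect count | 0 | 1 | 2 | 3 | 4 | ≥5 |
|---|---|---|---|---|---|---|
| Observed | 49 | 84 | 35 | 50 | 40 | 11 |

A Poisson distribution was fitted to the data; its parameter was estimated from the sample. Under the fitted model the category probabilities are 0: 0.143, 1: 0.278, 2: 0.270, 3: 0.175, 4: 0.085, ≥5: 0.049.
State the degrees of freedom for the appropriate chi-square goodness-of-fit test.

There are k = 6 categories and 1 parameter estimated from the data, so df = 6 − 1 − 1 = 4.

4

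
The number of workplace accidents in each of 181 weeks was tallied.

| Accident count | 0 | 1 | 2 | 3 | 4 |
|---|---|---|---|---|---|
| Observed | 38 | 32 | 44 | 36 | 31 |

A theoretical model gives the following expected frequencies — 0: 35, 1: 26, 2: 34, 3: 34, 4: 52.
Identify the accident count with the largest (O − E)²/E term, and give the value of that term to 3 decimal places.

4, 8.481

χ² = (38−35)²/35 + (32−26)²/26 + (44−34)²/34 + (36−34)²/34 + (31−52)²/52
   = 0.2571 + 1.3846 + 2.9412 + 0.1176 + 8.4808
The largest term is for 4: 8.481.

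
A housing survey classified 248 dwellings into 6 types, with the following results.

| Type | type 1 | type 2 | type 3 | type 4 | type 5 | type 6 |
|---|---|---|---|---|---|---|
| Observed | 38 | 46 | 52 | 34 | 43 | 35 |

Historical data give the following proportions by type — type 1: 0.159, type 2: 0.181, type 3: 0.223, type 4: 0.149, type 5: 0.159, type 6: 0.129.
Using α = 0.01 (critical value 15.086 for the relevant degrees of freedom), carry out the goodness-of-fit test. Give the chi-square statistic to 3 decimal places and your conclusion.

Expected counts E_i = n·p_i: 248×0.159 = 39.432, 248×0.181 = 44.888, 248×0.223 = 55.304, 248×0.149 = 36.952, 248×0.159 = 39.432, 248×0.129 = 31.992.
cat         O        E   (O−E)²/E
type 1     38   39.432     0.0520
type 2     46   44.888     0.0275
type 3     52   55.304     0.1974
type 4     34   36.952     0.2358
type 5     43   39.432     0.3229
type 6     35   31.992     0.2828
Sum = 1.118
df = 5. Since 1.118 < 15.086, we do not reject H₀.

1.118; do not reject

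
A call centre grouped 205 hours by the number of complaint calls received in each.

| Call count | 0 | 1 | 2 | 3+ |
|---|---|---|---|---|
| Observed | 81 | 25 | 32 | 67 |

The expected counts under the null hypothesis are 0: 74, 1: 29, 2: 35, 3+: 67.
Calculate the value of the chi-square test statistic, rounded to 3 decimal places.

1.471

χ² = (81−74)²/74 + (25−29)²/29 + (32−35)²/35 + (67−67)²/67
   = 0.6622 + 0.5517 + 0.2571 + 0.0000
Sum = 1.471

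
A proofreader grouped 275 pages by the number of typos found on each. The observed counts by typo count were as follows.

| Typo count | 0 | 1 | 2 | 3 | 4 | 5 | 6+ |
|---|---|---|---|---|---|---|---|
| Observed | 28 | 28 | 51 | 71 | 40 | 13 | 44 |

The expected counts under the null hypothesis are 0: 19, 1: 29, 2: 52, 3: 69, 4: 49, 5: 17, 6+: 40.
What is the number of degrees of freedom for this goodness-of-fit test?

6

There are k = 7 categories and no parameters were estimated from the data, so df = 7 − 1 = 6.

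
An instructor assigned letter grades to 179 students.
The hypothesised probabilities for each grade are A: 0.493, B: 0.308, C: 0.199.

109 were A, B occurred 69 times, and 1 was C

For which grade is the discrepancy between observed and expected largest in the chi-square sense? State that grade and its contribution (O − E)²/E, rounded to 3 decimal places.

C, 33.649

Expected counts E_i = n·p_i: 179×0.493 = 88.247, 179×0.308 = 55.132, 179×0.199 = 35.621.
cat         O        E   (O−E)²/E
A         109   88.247     4.8805
B          69   55.132     3.4884
C           1   35.621    33.6491
The largest term is for C: 33.649.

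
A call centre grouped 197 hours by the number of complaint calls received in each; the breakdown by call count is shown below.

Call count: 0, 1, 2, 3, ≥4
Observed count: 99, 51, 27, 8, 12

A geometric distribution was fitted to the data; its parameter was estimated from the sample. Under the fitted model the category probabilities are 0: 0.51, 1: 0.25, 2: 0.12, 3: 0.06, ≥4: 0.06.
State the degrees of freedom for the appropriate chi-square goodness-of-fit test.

3

There are k = 5 categories and 1 parameter estimated from the data, so df = 5 − 1 − 1 = 3.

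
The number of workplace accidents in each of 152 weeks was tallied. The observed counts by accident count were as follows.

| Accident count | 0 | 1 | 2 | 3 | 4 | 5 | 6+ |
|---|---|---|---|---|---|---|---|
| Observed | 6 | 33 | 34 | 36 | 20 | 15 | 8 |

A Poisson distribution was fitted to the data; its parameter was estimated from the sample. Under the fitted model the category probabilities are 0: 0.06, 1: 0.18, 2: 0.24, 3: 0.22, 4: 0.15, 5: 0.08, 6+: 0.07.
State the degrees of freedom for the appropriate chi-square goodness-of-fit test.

5

There are k = 7 categories and 1 parameter estimated from the data, so df = 7 − 1 − 1 = 5.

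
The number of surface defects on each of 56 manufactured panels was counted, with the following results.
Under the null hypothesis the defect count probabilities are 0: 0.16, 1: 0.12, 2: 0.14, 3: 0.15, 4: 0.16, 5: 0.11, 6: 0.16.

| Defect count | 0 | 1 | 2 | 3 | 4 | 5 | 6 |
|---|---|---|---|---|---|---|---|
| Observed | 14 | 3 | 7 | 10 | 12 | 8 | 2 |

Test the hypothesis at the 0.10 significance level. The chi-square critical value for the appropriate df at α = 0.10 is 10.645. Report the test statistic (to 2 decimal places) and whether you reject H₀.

12.28; reject

Expected counts E_i = n·p_i: 56×0.16 = 8.96, 56×0.12 = 6.72, 56×0.14 = 7.84, 56×0.15 = 8.4, 56×0.16 = 8.96, 56×0.11 = 6.16, 56×0.16 = 8.96.
χ² = (14−8.96)²/8.96 + (3−6.72)²/6.72 + (7−7.84)²/7.84 + (10−8.4)²/8.4 + (12−8.96)²/8.96 + (8−6.16)²/6.16 + (2−8.96)²/8.96
   = 2.835 + 2.059 + 0.090 + 0.305 + 1.031 + 0.550 + 5.406
Sum = 12.28
df = 6. Since 12.28 > 10.645, we reject H₀.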